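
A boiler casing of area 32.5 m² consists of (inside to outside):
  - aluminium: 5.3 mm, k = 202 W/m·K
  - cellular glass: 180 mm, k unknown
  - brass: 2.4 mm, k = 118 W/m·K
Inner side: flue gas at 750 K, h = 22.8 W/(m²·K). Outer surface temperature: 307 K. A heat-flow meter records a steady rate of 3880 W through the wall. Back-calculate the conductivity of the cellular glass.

k ≈ 0.0491 W/(m·K)

Using the resistance-network approach (series):
R_inner film = 1/(h_i·A) = 1/(22.8×32.5) = 0.00135 K/W
R_aluminium = L/(kA) = 0.0053/(202×32.5) = 8.073×10^-7 K/W
R_brass = L/(kA) = 0.0024/(118×32.5) = 6.258×10^-7 K/W
Sum of known resistances R_other = 0.001351 K/W
Total R = ΔT/Q = 443/3880 = 0.1142 K/W
R_cellular glass = R_total − R_other = 0.1128 K/W
k = L/(R·A) = 0.18/(0.1128×32.5)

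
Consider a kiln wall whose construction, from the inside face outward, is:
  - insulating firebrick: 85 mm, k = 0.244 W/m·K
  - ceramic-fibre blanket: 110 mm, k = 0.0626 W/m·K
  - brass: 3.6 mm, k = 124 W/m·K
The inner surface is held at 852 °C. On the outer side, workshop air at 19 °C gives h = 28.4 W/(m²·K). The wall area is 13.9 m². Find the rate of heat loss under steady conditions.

Q ≈ 5410 W

Thermal resistances in series:
R_insulating firebrick = L/(kA) = 0.085/(0.244×13.9) = 0.02506 K/W
R_ceramic-fibre blanket = L/(kA) = 0.11/(0.0626×13.9) = 0.1264 K/W
R_brass = L/(kA) = 0.0036/(124×13.9) = 2.089×10^-6 K/W
R_outer film = 1/(h_o·A) = 1/(28.4×13.9) = 0.002533 K/W
R_total = 0.154 K/W
Q = ΔT / R_total = 833 / 0.154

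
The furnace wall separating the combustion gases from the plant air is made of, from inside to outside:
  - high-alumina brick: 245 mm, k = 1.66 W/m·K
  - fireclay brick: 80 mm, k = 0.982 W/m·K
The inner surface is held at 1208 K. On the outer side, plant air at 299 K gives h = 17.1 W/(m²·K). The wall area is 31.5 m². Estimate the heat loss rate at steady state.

Q ≈ 99600 W

Treating each layer as a thermal resistance in series:
R_high-alumina brick = L/(kA) = 0.245/(1.66×31.5) = 0.004685 K/W
R_fireclay brick = L/(kA) = 0.08/(0.982×31.5) = 0.002586 K/W
R_outer film = 1/(h_o·A) = 1/(17.1×31.5) = 0.001856 K/W
R_total = 0.009128 K/W
Q = ΔT / R_total = 909 / 0.009128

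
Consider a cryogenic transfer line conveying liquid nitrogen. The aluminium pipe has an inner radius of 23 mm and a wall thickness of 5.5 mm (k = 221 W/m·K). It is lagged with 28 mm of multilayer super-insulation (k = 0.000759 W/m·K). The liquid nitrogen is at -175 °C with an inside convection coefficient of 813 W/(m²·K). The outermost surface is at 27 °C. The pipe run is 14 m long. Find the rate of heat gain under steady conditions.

Q ≈ 19.7 W

For a radial system each layer contributes R = ln(r_out/r_in)/(2πkL); films add R = 1/(hA).
R_inner film = 1/(h_i·2πr₁L) = 1/(813×2π×0.023×14) = 6.08×10^-4 K/W
R_aluminium pipe wall = ln(28.5/23)/(2π×221×14) = 1.103×10^-5 K/W
R_multilayer super-insulation = ln(56.5/28.5)/(2π×0.000759×14) = 10.25 K/W
R_total = 10.25 K/W
Q = ΔT/R_total = 202/10.25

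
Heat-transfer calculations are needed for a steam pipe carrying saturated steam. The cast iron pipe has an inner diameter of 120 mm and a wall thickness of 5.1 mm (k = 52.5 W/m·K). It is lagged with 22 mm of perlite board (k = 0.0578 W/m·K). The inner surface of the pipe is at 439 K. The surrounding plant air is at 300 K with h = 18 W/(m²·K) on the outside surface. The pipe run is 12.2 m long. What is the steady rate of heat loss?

Q ≈ 1880 W

For a radial system each layer contributes R = ln(r_out/r_in)/(2πkL); films add R = 1/(hA).
R_cast iron pipe wall = ln(65.1/60)/(2π×52.5×12.2) = 2.027×10^-5 K/W
R_perlite board = ln(87.1/65.1)/(2π×0.0578×12.2) = 0.06571 K/W
R_outer film = 1/(h_o·2πr_oL) = 1/(18×2π×0.0871×12.2) = 0.008321 K/W
R_total = 0.07405 K/W
Q = ΔT/R_total = 139/0.07405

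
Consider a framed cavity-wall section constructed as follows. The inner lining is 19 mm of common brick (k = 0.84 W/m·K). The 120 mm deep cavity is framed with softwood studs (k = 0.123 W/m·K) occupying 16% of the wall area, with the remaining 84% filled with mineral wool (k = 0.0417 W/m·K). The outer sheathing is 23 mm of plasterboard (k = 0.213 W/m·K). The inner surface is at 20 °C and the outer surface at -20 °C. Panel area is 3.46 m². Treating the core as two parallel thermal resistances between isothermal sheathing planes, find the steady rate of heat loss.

Q ≈ 59.6 W

Sheathing layers in series; stud and cavity paths in parallel between them.
R_inner = 0.019/(0.84×3.46) = 0.006537 K/W
R_stud  = 0.12/(0.123×0.16×3.46) = 1.762 K/W
R_cav   = 0.12/(0.0417×0.84×3.46) = 0.9901 K/W
1/R_core = 1/R_stud + 1/R_cav → R_core = 0.6339 K/W
R_outer = 0.023/(0.213×3.46) = 0.03121 K/W
R_total = 0.6717 K/W
Q = ΔT/R_total = 40/0.6717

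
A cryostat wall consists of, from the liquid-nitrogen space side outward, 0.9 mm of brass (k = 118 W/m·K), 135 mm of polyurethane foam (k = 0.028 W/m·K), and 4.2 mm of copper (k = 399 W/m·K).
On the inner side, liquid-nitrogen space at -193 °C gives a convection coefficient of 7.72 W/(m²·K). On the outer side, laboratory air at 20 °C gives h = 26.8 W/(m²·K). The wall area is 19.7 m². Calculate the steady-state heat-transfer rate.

Q ≈ 841 W

Model the wall as resistances in series:
R_inner film = 1/(h_i·A) = 1/(7.72×19.7) = 0.006575 K/W
R_brass = L/(kA) = 0.0009/(118×19.7) = 3.872×10^-7 K/W
R_polyurethane foam = L/(kA) = 0.135/(0.028×19.7) = 0.2447 K/W
R_copper = L/(kA) = 0.0042/(399×19.7) = 5.343×10^-7 K/W
R_outer film = 1/(h_o·A) = 1/(26.8×19.7) = 0.001894 K/W
R_total = 0.2532 K/W
Q = ΔT / R_total = 213 / 0.2532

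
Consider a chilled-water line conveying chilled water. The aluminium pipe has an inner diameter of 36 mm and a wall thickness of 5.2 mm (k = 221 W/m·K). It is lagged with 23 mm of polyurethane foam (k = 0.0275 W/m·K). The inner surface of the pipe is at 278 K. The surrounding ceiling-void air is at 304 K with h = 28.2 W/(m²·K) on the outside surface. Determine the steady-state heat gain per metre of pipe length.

q′ ≈ 6.33 W/m

Treating each annulus and film as a series resistance:
R_aluminium pipe wall = ln(23.2/18)/(2π×221×1) = 1.828×10^-4 K/W
R_polyurethane foam = ln(46.2/23.2)/(2π×0.0275×1) = 3.987 K/W
R_outer film = 1/(h_o·2πr_oL) = 1/(28.2×2π×0.0462×1) = 0.1222 K/W
R_total = 4.109 K/W
Q = ΔT/R_total = 26/4.109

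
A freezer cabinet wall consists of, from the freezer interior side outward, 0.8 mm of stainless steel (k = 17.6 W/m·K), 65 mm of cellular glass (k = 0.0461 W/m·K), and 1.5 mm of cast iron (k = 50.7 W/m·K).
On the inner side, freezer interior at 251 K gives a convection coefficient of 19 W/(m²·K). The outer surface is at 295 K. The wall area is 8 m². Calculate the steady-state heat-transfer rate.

Series thermal resistances:
R_inner film = 1/(h_i·A) = 1/(19×8) = 0.006579 K/W
R_stainless steel = L/(kA) = 0.0008/(17.6×8) = 5.682×10^-6 K/W
R_cellular glass = L/(kA) = 0.065/(0.0461×8) = 0.1762 K/W
R_cast iron = L/(kA) = 0.0015/(50.7×8) = 3.698×10^-6 K/W
R_total = 0.1828 K/W
Q = ΔT / R_total = 44 / 0.1828

Q ≈ 241 W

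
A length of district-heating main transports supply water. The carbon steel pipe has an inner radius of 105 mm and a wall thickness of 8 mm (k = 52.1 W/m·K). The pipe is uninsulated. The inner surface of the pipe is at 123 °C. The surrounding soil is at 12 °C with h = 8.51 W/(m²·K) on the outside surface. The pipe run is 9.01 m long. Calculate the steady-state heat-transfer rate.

For a radial system each layer contributes R = ln(r_out/r_in)/(2πkL); films add R = 1/(hA).
R_carbon steel pipe wall = ln(113/105)/(2π×52.1×9.01) = 2.49×10^-5 K/W
R_outer film = 1/(h_o·2πr_oL) = 1/(8.51×2π×0.113×9.01) = 0.01837 K/W
R_total = 0.01839 K/W
Q = ΔT/R_total = 111/0.01839

Q ≈ 6030 W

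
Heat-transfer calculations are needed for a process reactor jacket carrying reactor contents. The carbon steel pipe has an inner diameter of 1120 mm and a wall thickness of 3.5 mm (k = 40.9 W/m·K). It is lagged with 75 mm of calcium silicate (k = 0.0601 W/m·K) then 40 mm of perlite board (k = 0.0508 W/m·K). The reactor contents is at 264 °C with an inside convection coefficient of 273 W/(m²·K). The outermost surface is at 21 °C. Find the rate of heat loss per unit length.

q′ ≈ 465 W/m

For a radial system each layer contributes R = ln(r_out/r_in)/(2πkL); films add R = 1/(hA).
R_inner film = 1/(h_i·2πr₁L) = 1/(273×2π×0.56×1) = 0.001041 K/W
R_carbon steel pipe wall = ln(563.5/560)/(2π×40.9×1) = 2.425×10^-5 K/W
R_calcium silicate = ln(638.5/563.5)/(2π×0.0601×1) = 0.3309 K/W
R_perlite board = ln(678.5/638.5)/(2π×0.0508×1) = 0.1904 K/W
R_total = 0.5223 K/W
Q = ΔT/R_total = 243/0.5223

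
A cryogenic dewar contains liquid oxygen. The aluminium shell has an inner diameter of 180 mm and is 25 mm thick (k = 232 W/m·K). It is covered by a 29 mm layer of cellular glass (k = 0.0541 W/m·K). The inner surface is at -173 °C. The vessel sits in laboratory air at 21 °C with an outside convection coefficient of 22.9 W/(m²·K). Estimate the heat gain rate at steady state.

Q ≈ 70.7 W

Each spherical layer contributes R = (1/r_i − 1/r_o)/(4πk):
R_aluminium shell = (1/0.09 − 1/0.115)/(4π×232) = 8.285×10^-4 K/W
R_cellular glass = (1/0.115 − 1/0.144)/(4π×0.0541) = 2.576 K/W
R_outer film = 1/(h·4πr_o²) = 1/(22.9×4π×0.144²) = 0.1676 K/W
R_total = 2.744 K/W
Q = ΔT/R_total = 194/2.744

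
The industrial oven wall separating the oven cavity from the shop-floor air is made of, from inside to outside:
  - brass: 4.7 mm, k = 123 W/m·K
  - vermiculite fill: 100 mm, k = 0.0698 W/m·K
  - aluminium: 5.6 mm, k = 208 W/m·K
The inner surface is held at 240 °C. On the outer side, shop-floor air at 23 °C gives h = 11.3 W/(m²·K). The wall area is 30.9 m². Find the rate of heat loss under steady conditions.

Thermal resistances in series:
R_brass = L/(kA) = 0.0047/(123×30.9) = 1.237×10^-6 K/W
R_vermiculite fill = L/(kA) = 0.1/(0.0698×30.9) = 0.04636 K/W
R_aluminium = L/(kA) = 0.0056/(208×30.9) = 8.713×10^-7 K/W
R_outer film = 1/(h_o·A) = 1/(11.3×30.9) = 0.002864 K/W
R_total = 0.04923 K/W
Q = ΔT / R_total = 217 / 0.04923

Q ≈ 4410 W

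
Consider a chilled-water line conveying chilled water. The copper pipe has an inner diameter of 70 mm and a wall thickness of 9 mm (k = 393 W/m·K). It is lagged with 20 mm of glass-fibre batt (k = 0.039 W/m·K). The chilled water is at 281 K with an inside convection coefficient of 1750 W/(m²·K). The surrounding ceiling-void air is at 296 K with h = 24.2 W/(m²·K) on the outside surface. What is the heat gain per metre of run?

For a radial system each layer contributes R = ln(r_out/r_in)/(2πkL); films add R = 1/(hA).
R_inner film = 1/(h_i·2πr₁L) = 1/(1750×2π×0.035×1) = 0.002598 K/W
R_copper pipe wall = ln(44/35)/(2π×393×1) = 9.267×10^-5 K/W
R_glass-fibre batt = ln(64/44)/(2π×0.039×1) = 1.529 K/W
R_outer film = 1/(h_o·2πr_oL) = 1/(24.2×2π×0.064×1) = 0.1028 K/W
R_total = 1.635 K/W
Q = ΔT/R_total = 15/1.635

q′ ≈ 9.18 W/m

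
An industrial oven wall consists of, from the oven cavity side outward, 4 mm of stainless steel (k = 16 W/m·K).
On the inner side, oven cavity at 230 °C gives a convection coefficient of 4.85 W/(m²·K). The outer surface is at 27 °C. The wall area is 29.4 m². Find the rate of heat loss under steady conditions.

Q ≈ 28900 W

Model the wall as resistances in series:
R_inner film = 1/(h_i·A) = 1/(4.85×29.4) = 0.007013 K/W
R_stainless steel = L/(kA) = 0.004/(16×29.4) = 8.503×10^-6 K/W
R_total = 0.007022 K/W
Q = ΔT / R_total = 203 / 0.007022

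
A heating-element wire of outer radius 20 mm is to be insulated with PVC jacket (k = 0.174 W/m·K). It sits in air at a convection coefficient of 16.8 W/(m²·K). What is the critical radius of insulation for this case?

r_cr ≈ 10.4 mm

For a cylinder r_cr = k/h = 0.174/16.8
r_cr = 10.4 mm; since the bare radius (20 mm) is above r_cr, any added insulation will reduce heat loss.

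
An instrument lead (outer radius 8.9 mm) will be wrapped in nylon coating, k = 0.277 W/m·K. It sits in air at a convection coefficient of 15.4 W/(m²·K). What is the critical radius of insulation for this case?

For a cylinder r_cr = k/h = 0.277/15.4
r_cr = 18 mm; since the bare radius (8.9 mm) is below r_cr, adding a thin layer of insulation will *increase* heat loss.

r_cr ≈ 18 mm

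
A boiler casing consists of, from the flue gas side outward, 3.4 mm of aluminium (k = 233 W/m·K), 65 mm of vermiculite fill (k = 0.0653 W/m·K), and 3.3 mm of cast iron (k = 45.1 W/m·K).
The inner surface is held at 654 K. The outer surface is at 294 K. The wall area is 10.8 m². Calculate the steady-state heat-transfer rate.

Thermal resistances in series:
R_aluminium = L/(kA) = 0.0034/(233×10.8) = 1.351×10^-6 K/W
R_vermiculite fill = L/(kA) = 0.065/(0.0653×10.8) = 0.09217 K/W
R_cast iron = L/(kA) = 0.0033/(45.1×10.8) = 6.775×10^-6 K/W
R_total = 0.09218 K/W
Q = ΔT / R_total = 360 / 0.09218

Q ≈ 3910 W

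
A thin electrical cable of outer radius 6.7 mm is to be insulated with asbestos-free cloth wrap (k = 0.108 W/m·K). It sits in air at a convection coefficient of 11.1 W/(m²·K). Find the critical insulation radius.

For a cylinder r_cr = k/h = 0.108/11.1
r_cr = 9.73 mm; since the bare radius (6.7 mm) is below r_cr, adding a thin layer of insulation will *increase* heat loss.

r_cr ≈ 9.73 mm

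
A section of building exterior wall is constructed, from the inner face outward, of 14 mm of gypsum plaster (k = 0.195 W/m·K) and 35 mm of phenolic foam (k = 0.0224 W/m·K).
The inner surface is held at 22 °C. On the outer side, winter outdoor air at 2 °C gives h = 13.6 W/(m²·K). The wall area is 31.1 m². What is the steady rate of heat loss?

Q ≈ 364 W

Model the wall as resistances in series:
R_gypsum plaster = L/(kA) = 0.014/(0.195×31.1) = 0.002309 K/W
R_phenolic foam = L/(kA) = 0.035/(0.0224×31.1) = 0.05024 K/W
R_outer film = 1/(h_o·A) = 1/(13.6×31.1) = 0.002364 K/W
R_total = 0.05491 K/W
Q = ΔT / R_total = 20 / 0.05491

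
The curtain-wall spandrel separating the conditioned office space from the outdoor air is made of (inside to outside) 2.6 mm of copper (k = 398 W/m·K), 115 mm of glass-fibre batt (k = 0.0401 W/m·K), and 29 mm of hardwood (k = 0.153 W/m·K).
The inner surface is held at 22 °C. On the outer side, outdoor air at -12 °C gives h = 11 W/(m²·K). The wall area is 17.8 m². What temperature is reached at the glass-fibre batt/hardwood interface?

T ≈ -8.97 °C

Model the wall as resistances in series:
R_copper = L/(kA) = 0.0026/(398×17.8) = 3.67×10^-7 K/W
R_glass-fibre batt = L/(kA) = 0.115/(0.0401×17.8) = 0.1611 K/W
R_hardwood = L/(kA) = 0.029/(0.153×17.8) = 0.01065 K/W
R_outer film = 1/(h_o·A) = 1/(11×17.8) = 0.005107 K/W
R_total = 0.1769 K/W;  Q = ΔT/R_total = 34/0.1769 = 192.2 W
T_interface = T_inner − Q·ΣR(inner→interface) = 22 − 192×0.1611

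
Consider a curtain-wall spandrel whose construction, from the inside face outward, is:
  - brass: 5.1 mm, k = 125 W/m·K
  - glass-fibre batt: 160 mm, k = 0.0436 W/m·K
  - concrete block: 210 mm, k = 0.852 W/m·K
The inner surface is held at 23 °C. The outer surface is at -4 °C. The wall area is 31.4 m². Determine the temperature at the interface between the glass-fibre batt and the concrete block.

Thermal resistances in series:
R_brass = L/(kA) = 0.0051/(125×31.4) = 1.299×10^-6 K/W
R_glass-fibre batt = L/(kA) = 0.16/(0.0436×31.4) = 0.1169 K/W
R_concrete block = L/(kA) = 0.21/(0.852×31.4) = 0.00785 K/W
R_total = 0.1247 K/W;  Q = ΔT/R_total = 27/0.1247 = 216.5 W
T_interface = T_inner − Q·ΣR(inner→interface) = 23 − 216×0.1169

T ≈ -2.3 °C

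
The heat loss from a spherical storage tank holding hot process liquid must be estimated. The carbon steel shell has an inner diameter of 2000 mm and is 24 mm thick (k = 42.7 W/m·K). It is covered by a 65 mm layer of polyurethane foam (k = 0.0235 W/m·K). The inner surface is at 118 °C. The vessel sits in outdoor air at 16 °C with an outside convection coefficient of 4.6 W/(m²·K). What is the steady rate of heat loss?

Each spherical layer contributes R = (1/r_i − 1/r_o)/(4πk):
R_carbon steel shell = (1/1 − 1/1.024)/(4π×42.7) = 4.368×10^-5 K/W
R_polyurethane foam = (1/1.024 − 1/1.089)/(4π×0.0235) = 0.1974 K/W
R_outer film = 1/(h·4πr_o²) = 1/(4.6×4π×1.089²) = 0.01459 K/W
R_total = 0.212 K/W
Q = ΔT/R_total = 102/0.212

Q ≈ 481 W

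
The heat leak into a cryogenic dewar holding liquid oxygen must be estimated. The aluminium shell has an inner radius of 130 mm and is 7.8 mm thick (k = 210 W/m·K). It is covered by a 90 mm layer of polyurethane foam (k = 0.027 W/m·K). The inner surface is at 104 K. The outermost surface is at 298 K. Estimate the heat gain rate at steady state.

For a spherical shell R = (1/r₁ − 1/r₂)/(4πk); film R = 1/(h·4πr²). In series:
R_aluminium shell = (1/0.13 − 1/0.1378)/(4π×210) = 1.65×10^-4 K/W
R_polyurethane foam = (1/0.1378 − 1/0.2278)/(4π×0.027) = 8.45 K/W
R_total = 8.45 K/W
Q = ΔT/R_total = 194/8.45

Q ≈ 23 W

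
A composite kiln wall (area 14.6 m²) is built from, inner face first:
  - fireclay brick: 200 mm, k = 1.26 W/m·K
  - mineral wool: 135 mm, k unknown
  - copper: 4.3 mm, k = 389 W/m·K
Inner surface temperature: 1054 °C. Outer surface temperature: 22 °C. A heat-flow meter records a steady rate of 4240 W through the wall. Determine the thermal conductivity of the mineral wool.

k ≈ 0.0398 W/(m·K)

Series thermal resistances:
R_fireclay brick = L/(kA) = 0.2/(1.26×14.6) = 0.01087 K/W
R_copper = L/(kA) = 0.0043/(389×14.6) = 7.571×10^-7 K/W
Sum of known resistances R_other = 0.01087 K/W
Total R = ΔT/Q = 1032/4240 = 0.2434 K/W
R_mineral wool = R_total − R_other = 0.2325 K/W
k = L/(R·A) = 0.135/(0.2325×14.6)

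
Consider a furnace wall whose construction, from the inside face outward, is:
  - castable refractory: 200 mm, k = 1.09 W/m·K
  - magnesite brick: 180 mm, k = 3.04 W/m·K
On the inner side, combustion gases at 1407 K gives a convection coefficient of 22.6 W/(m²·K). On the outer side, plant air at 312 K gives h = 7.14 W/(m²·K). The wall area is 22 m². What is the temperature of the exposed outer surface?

Thermal resistances in series:
R_inner film = 1/(h_i·A) = 1/(22.6×22) = 0.002011 K/W
R_castable refractory = L/(kA) = 0.2/(1.09×22) = 0.00834 K/W
R_magnesite brick = L/(kA) = 0.18/(3.04×22) = 0.002691 K/W
R_outer film = 1/(h_o·A) = 1/(7.14×22) = 0.006366 K/W
R_total = 0.01941 K/W;  Q = ΔT/R_total = 1095/0.01941 = 56420 W
T_interface = T_inner − Q·ΣR(inner→interface) = 1407 − 56400×0.01304

T ≈ 671 K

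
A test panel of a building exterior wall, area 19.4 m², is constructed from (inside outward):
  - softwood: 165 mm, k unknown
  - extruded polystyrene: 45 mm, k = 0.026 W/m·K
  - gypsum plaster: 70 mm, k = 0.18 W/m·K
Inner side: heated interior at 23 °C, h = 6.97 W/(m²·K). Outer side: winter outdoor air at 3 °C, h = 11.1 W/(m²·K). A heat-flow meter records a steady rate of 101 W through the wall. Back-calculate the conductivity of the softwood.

k ≈ 0.111 W/(m·K)

Using the resistance-network approach (series):
R_inner film = 1/(h_i·A) = 1/(6.97×19.4) = 0.007395 K/W
R_extruded polystyrene = L/(kA) = 0.045/(0.026×19.4) = 0.08921 K/W
R_gypsum plaster = L/(kA) = 0.07/(0.18×19.4) = 0.02005 K/W
R_outer film = 1/(h_o·A) = 1/(11.1×19.4) = 0.004644 K/W
Sum of known resistances R_other = 0.1213 K/W
Total R = ΔT/Q = 20/101 = 0.198 K/W
R_softwood = R_total − R_other = 0.07672 K/W
k = L/(R·A) = 0.165/(0.07672×19.4)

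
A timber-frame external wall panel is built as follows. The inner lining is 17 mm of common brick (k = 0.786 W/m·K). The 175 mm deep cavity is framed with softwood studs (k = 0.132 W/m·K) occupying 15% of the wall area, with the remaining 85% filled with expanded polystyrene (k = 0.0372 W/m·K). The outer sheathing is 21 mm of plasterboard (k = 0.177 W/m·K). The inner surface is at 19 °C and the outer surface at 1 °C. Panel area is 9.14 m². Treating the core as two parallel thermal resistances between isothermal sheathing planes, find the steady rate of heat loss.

Q ≈ 46.4 W

Sheathing layers in series; stud and cavity paths in parallel between them.
R_inner = 0.017/(0.786×9.14) = 0.002366 K/W
R_stud  = 0.175/(0.132×0.15×9.14) = 0.967 K/W
R_cav   = 0.175/(0.0372×0.85×9.14) = 0.6055 K/W
1/R_core = 1/R_stud + 1/R_cav → R_core = 0.3724 K/W
R_outer = 0.021/(0.177×9.14) = 0.01298 K/W
R_total = 0.3877 K/W
Q = ΔT/R_total = 18/0.3877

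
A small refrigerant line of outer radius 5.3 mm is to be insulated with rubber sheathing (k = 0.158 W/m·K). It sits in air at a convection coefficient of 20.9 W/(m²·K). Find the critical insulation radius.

For a cylinder r_cr = k/h = 0.158/20.9
r_cr = 7.56 mm; since the bare radius (5.3 mm) is below r_cr, adding a thin layer of insulation will *increase* heat loss.

r_cr ≈ 7.56 mm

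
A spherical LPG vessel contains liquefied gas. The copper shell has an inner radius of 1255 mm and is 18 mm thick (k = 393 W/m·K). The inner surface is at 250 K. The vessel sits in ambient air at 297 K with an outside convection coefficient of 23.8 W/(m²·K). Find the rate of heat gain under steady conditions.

Q ≈ 22800 W

Radial (spherical) resistances in series:
R_copper shell = (1/1.255 − 1/1.273)/(4π×393) = 2.281×10^-6 K/W
R_outer film = 1/(h·4πr_o²) = 1/(23.8×4π×1.273²) = 0.002063 K/W
R_total = 0.002066 K/W
Q = ΔT/R_total = 47/0.002066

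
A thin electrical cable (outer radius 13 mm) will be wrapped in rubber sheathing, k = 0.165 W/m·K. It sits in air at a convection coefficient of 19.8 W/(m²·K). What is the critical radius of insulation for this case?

r_cr ≈ 8.33 mm

For a cylinder r_cr = k/h = 0.165/19.8
r_cr = 8.33 mm; since the bare radius (13 mm) is above r_cr, any added insulation will reduce heat loss.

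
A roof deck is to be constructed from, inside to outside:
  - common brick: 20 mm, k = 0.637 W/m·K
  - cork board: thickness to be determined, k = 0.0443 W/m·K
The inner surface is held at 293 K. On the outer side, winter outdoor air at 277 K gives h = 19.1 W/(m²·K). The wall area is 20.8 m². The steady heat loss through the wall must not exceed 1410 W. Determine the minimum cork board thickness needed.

Series thermal resistances:
R_common brick = L/(kA) = 0.02/(0.637×20.8) = 0.001509 K/W
R_outer film = 1/(h_o·A) = 1/(19.1×20.8) = 0.002517 K/W
Sum of the known resistances R_other = 0.004027 K/W
Required total resistance R_tot = ΔT/Q_allow = 16/1410 = 0.01135 K/W
R_cork board = R_tot − R_other = 0.007321 K/W
L = R·k·A = 0.007321×0.0443×20.8

L ≈ 6.75 mm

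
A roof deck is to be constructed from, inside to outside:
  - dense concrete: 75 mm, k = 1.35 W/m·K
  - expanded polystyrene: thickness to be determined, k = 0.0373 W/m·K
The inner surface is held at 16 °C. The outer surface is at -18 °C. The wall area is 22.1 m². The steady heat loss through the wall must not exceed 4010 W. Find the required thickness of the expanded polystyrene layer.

Series thermal resistances:
R_dense concrete = L/(kA) = 0.075/(1.35×22.1) = 0.002514 K/W
Sum of the known resistances R_other = 0.002514 K/W
Required total resistance R_tot = ΔT/Q_allow = 34/4010 = 0.008479 K/W
R_expanded polystyrene = R_tot − R_other = 0.005965 K/W
L = R·k·A = 0.005965×0.0373×22.1

L ≈ 4.92 mm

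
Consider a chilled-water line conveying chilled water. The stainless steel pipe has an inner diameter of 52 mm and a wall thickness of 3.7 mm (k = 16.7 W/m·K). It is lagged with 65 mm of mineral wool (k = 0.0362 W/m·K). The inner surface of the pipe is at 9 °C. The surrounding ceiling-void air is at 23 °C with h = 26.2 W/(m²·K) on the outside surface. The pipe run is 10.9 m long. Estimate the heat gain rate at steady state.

Cylindrical conduction, so R = ln(r₂/r₁)/(2πkL) per layer, in series:
R_stainless steel pipe wall = ln(29.7/26)/(2π×16.7×10.9) = 1.163×10^-4 K/W
R_mineral wool = ln(94.7/29.7)/(2π×0.0362×10.9) = 0.4677 K/W
R_outer film = 1/(h_o·2πr_oL) = 1/(26.2×2π×0.0947×10.9) = 0.005885 K/W
R_total = 0.4737 K/W
Q = ΔT/R_total = 14/0.4737

Q ≈ 29.6 W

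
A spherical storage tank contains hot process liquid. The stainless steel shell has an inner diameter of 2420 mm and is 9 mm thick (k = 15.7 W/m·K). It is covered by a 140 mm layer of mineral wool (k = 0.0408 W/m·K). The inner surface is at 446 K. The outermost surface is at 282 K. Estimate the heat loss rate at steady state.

Each spherical layer contributes R = (1/r_i − 1/r_o)/(4πk):
R_stainless steel shell = (1/1.21 − 1/1.219)/(4π×15.7) = 3.093×10^-5 K/W
R_mineral wool = (1/1.219 − 1/1.359)/(4π×0.0408) = 0.1648 K/W
R_total = 0.1649 K/W
Q = ΔT/R_total = 164/0.1649

Q ≈ 995 W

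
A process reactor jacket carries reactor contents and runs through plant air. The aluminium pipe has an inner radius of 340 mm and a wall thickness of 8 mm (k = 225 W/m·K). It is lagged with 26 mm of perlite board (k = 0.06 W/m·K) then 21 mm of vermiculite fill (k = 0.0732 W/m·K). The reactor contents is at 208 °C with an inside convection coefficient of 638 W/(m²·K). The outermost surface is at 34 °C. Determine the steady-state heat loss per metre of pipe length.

Cylindrical conduction, so R = ln(r₂/r₁)/(2πkL) per layer, in series:
R_inner film = 1/(h_i·2πr₁L) = 1/(638×2π×0.34×1) = 7.337×10^-4 K/W
R_aluminium pipe wall = ln(348/340)/(2π×225×1) = 1.645×10^-5 K/W
R_perlite board = ln(374/348)/(2π×0.06×1) = 0.1911 K/W
R_vermiculite fill = ln(395/374)/(2π×0.0732×1) = 0.1188 K/W
R_total = 0.3107 K/W
Q = ΔT/R_total = 174/0.3107

q′ ≈ 560 W/m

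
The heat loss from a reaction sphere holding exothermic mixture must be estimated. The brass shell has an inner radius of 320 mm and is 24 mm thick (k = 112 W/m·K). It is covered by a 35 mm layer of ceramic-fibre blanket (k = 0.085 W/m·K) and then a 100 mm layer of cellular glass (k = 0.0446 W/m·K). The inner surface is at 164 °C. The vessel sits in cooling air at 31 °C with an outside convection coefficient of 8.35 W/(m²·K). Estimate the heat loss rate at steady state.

Q ≈ 104 W

Each spherical layer contributes R = (1/r_i − 1/r_o)/(4πk):
R_brass shell = (1/0.32 − 1/0.344)/(4π×112) = 1.549×10^-4 K/W
R_ceramic-fibre blanket = (1/0.344 − 1/0.379)/(4π×0.085) = 0.2513 K/W
R_cellular glass = (1/0.379 − 1/0.479)/(4π×0.0446) = 0.9828 K/W
R_outer film = 1/(h·4πr_o²) = 1/(8.35×4π×0.479²) = 0.04154 K/W
R_total = 1.276 K/W
Q = ΔT/R_total = 133/1.276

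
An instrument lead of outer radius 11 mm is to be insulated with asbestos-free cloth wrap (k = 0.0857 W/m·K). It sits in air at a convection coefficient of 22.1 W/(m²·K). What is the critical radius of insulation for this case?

For a cylinder r_cr = k/h = 0.0857/22.1
r_cr = 3.88 mm; since the bare radius (11 mm) is above r_cr, any added insulation will reduce heat loss.

r_cr ≈ 3.88 mm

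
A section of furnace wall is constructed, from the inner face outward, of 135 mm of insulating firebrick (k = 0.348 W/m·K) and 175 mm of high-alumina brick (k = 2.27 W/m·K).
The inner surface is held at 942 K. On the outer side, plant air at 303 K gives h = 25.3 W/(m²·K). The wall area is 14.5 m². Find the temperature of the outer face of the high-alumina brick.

Treating each layer as a thermal resistance in series:
R_insulating firebrick = L/(kA) = 0.135/(0.348×14.5) = 0.02675 K/W
R_high-alumina brick = L/(kA) = 0.175/(2.27×14.5) = 0.005317 K/W
R_outer film = 1/(h_o·A) = 1/(25.3×14.5) = 0.002726 K/W
R_total = 0.0348 K/W;  Q = ΔT/R_total = 639/0.0348 = 18360 W
T_interface = T_inner − Q·ΣR(inner→interface) = 942 − 18400×0.03207

T ≈ 353 K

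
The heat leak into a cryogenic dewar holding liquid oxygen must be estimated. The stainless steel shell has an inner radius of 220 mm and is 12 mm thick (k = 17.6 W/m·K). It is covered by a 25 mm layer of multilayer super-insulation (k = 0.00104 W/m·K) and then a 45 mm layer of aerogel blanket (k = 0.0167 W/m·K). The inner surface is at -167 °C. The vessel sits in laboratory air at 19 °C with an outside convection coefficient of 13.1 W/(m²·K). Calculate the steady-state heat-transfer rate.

Q ≈ 5.33 W

For a spherical shell R = (1/r₁ − 1/r₂)/(4πk); film R = 1/(h·4πr²). In series:
R_stainless steel shell = (1/0.22 − 1/0.232)/(4π×17.6) = 0.001063 K/W
R_multilayer super-insulation = (1/0.232 − 1/0.257)/(4π×0.00104) = 32.08 K/W
R_aerogel blanket = (1/0.257 − 1/0.302)/(4π×0.0167) = 2.763 K/W
R_outer film = 1/(h·4πr_o²) = 1/(13.1×4π×0.302²) = 0.0666 K/W
R_total = 34.91 K/W
Q = ΔT/R_total = 186/34.91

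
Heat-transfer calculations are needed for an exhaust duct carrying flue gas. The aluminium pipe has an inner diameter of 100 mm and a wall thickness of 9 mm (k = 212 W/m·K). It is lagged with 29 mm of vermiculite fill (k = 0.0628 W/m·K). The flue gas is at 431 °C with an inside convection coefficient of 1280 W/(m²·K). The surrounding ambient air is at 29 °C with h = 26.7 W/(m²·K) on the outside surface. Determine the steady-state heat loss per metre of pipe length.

Treating each annulus and film as a series resistance:
R_inner film = 1/(h_i·2πr₁L) = 1/(1280×2π×0.05×1) = 0.002487 K/W
R_aluminium pipe wall = ln(59/50)/(2π×212×1) = 1.243×10^-4 K/W
R_vermiculite fill = ln(88/59)/(2π×0.0628×1) = 1.013 K/W
R_outer film = 1/(h_o·2πr_oL) = 1/(26.7×2π×0.088×1) = 0.06774 K/W
R_total = 1.084 K/W
Q = ΔT/R_total = 402/1.084

q′ ≈ 371 W/m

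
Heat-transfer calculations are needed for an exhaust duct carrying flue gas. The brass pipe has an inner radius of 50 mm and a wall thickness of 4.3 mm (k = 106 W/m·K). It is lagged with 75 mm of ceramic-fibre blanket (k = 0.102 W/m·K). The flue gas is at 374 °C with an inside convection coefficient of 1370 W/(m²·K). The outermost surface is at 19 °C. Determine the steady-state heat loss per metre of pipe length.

q′ ≈ 262 W/m

Per-layer cylindrical resistances, series-summed:
R_inner film = 1/(h_i·2πr₁L) = 1/(1370×2π×0.05×1) = 0.002323 K/W
R_brass pipe wall = ln(54.3/50)/(2π×106×1) = 1.239×10^-4 K/W
R_ceramic-fibre blanket = ln(129.3/54.3)/(2π×0.102×1) = 1.354 K/W
R_total = 1.356 K/W
Q = ΔT/R_total = 355/1.356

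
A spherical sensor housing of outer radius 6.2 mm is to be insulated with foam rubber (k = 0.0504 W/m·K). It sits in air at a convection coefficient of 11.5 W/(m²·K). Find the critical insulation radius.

r_cr ≈ 8.77 mm

For a sphere r_cr = 2k/h = 2×0.0504/11.5
r_cr = 8.77 mm; since the bare radius (6.2 mm) is below r_cr, adding a thin layer of insulation will *increase* heat loss.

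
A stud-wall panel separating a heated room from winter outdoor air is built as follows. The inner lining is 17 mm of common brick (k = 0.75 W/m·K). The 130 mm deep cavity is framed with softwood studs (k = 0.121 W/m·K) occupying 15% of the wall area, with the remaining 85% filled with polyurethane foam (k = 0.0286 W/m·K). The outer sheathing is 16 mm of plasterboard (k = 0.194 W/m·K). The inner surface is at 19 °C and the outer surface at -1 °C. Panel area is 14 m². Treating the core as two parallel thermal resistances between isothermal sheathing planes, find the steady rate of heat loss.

Q ≈ 88.4 W

Sheathing layers in series; stud and cavity paths in parallel between them.
R_inner = 0.017/(0.75×14) = 0.001619 K/W
R_stud  = 0.13/(0.121×0.15×14) = 0.5116 K/W
R_cav   = 0.13/(0.0286×0.85×14) = 0.382 K/W
1/R_core = 1/R_stud + 1/R_cav → R_core = 0.2187 K/W
R_outer = 0.016/(0.194×14) = 0.005891 K/W
R_total = 0.2262 K/W
Q = ΔT/R_total = 20/0.2262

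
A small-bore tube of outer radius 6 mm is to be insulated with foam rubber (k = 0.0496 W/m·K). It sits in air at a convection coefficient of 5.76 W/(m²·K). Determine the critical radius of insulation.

r_cr ≈ 8.61 mm

For a cylinder r_cr = k/h = 0.0496/5.76
r_cr = 8.61 mm; since the bare radius (6 mm) is below r_cr, adding a thin layer of insulation will *increase* heat loss.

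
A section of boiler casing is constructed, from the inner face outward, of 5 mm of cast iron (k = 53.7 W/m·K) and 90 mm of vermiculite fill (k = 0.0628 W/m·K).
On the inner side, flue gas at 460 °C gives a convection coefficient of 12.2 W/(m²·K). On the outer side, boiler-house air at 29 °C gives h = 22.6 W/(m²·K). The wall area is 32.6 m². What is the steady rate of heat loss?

Q ≈ 9010 W

Treating each layer as a thermal resistance in series:
R_inner film = 1/(h_i·A) = 1/(12.2×32.6) = 0.002514 K/W
R_cast iron = L/(kA) = 0.005/(53.7×32.6) = 2.856×10^-6 K/W
R_vermiculite fill = L/(kA) = 0.09/(0.0628×32.6) = 0.04396 K/W
R_outer film = 1/(h_o·A) = 1/(22.6×32.6) = 0.001357 K/W
R_total = 0.04784 K/W
Q = ΔT / R_total = 431 / 0.04784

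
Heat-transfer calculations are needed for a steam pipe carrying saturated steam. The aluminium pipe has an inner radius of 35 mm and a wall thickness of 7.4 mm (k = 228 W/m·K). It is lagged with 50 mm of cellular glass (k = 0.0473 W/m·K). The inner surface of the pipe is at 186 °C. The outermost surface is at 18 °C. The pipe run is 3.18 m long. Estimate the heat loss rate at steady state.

Per-layer cylindrical resistances, series-summed:
R_aluminium pipe wall = ln(42.4/35)/(2π×228×3.18) = 4.21×10^-5 K/W
R_cellular glass = ln(92.4/42.4)/(2π×0.0473×3.18) = 0.8242 K/W
R_total = 0.8243 K/W
Q = ΔT/R_total = 168/0.8243

Q ≈ 204 W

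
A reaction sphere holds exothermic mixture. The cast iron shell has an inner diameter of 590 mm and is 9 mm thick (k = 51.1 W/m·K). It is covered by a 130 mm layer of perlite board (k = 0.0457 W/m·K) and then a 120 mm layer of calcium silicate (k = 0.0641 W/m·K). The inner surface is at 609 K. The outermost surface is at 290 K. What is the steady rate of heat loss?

Each spherical layer contributes R = (1/r_i − 1/r_o)/(4πk):
R_cast iron shell = (1/0.295 − 1/0.304)/(4π×51.1) = 1.563×10^-4 K/W
R_perlite board = (1/0.304 − 1/0.434)/(4π×0.0457) = 1.716 K/W
R_calcium silicate = (1/0.434 − 1/0.554)/(4π×0.0641) = 0.6196 K/W
R_total = 2.336 K/W
Q = ΔT/R_total = 319/2.336

Q ≈ 137 W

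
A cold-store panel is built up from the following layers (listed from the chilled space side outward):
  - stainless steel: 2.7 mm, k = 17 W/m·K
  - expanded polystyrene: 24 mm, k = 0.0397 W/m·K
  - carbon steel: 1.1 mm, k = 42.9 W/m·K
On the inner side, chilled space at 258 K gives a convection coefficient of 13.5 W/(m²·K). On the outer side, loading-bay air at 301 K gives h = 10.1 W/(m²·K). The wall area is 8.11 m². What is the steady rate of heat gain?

Q ≈ 448 W

Series thermal resistances:
R_inner film = 1/(h_i·A) = 1/(13.5×8.11) = 0.009134 K/W
R_stainless steel = L/(kA) = 0.0027/(17×8.11) = 1.958×10^-5 K/W
R_expanded polystyrene = L/(kA) = 0.024/(0.0397×8.11) = 0.07454 K/W
R_carbon steel = L/(kA) = 0.0011/(42.9×8.11) = 3.162×10^-6 K/W
R_outer film = 1/(h_o·A) = 1/(10.1×8.11) = 0.01221 K/W
R_total = 0.09591 K/W
Q = ΔT / R_total = 43 / 0.09591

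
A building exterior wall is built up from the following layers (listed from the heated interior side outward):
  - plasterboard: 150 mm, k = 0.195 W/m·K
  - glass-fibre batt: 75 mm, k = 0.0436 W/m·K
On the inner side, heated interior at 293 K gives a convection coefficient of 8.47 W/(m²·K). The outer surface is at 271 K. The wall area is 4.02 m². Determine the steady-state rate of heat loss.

Q ≈ 33.9 W

Series thermal resistances:
R_inner film = 1/(h_i·A) = 1/(8.47×4.02) = 0.02937 K/W
R_plasterboard = L/(kA) = 0.15/(0.195×4.02) = 0.1914 K/W
R_glass-fibre batt = L/(kA) = 0.075/(0.0436×4.02) = 0.4279 K/W
R_total = 0.6486 K/W
Q = ΔT / R_total = 22 / 0.6486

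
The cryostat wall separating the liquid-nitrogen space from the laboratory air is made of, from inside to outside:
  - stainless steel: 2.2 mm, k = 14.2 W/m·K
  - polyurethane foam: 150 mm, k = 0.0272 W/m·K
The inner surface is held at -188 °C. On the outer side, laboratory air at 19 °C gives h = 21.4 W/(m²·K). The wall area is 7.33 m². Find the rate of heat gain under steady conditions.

Model the wall as resistances in series:
R_stainless steel = L/(kA) = 0.0022/(14.2×7.33) = 2.114×10^-5 K/W
R_polyurethane foam = L/(kA) = 0.15/(0.0272×7.33) = 0.7523 K/W
R_outer film = 1/(h_o·A) = 1/(21.4×7.33) = 0.006375 K/W
R_total = 0.7587 K/W
Q = ΔT / R_total = 207 / 0.7587

Q ≈ 273 W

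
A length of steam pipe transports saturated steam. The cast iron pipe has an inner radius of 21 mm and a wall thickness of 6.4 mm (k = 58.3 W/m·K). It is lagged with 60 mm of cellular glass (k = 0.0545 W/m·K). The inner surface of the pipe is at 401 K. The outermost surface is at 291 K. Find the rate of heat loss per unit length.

q′ ≈ 32.5 W/m

Per-layer cylindrical resistances, series-summed:
R_cast iron pipe wall = ln(27.4/21)/(2π×58.3×1) = 7.262×10^-4 K/W
R_cellular glass = ln(87.4/27.4)/(2π×0.0545×1) = 3.387 K/W
R_total = 3.388 K/W
Q = ΔT/R_total = 110/3.388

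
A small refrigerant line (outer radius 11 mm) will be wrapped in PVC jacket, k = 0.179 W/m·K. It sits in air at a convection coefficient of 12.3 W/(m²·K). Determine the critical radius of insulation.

r_cr ≈ 14.6 mm

For a cylinder r_cr = k/h = 0.179/12.3
r_cr = 14.6 mm; since the bare radius (11 mm) is below r_cr, adding a thin layer of insulation will *increase* heat loss.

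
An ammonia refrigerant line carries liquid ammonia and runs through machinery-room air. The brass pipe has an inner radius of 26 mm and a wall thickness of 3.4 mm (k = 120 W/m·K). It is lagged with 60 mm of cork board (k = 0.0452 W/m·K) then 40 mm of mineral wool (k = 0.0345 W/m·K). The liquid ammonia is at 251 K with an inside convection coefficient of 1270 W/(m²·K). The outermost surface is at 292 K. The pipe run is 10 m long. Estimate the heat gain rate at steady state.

Q ≈ 72.9 W

Per-layer cylindrical resistances, series-summed:
R_inner film = 1/(h_i·2πr₁L) = 1/(1270×2π×0.026×10) = 4.82×10^-4 K/W
R_brass pipe wall = ln(29.4/26)/(2π×120×10) = 1.63×10^-5 K/W
R_cork board = ln(89.4/29.4)/(2π×0.0452×10) = 0.3916 K/W
R_mineral wool = ln(129.4/89.4)/(2π×0.0345×10) = 0.1706 K/W
R_total = 0.5627 K/W
Q = ΔT/R_total = 41/0.5627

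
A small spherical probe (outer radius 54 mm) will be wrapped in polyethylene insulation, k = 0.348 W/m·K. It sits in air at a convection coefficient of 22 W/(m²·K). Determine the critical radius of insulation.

r_cr ≈ 31.6 mm

For a sphere r_cr = 2k/h = 2×0.348/22
r_cr = 31.6 mm; since the bare radius (54 mm) is above r_cr, any added insulation will reduce heat loss.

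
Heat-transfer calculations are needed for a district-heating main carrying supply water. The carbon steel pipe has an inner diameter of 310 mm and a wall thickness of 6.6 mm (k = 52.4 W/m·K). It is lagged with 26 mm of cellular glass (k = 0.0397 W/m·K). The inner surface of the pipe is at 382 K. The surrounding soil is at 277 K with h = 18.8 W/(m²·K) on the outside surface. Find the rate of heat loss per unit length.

Radial resistances (cylindrical: R_cond = ln(r_o/r_i)/(2πkL), R_conv = 1/(h·2πrL)):
R_carbon steel pipe wall = ln(161.6/155)/(2π×52.4×1) = 1.267×10^-4 K/W
R_cellular glass = ln(187.6/161.6)/(2π×0.0397×1) = 0.5981 K/W
R_outer film = 1/(h_o·2πr_oL) = 1/(18.8×2π×0.1876×1) = 0.04513 K/W
R_total = 0.6433 K/W
Q = ΔT/R_total = 105/0.6433

q′ ≈ 163 W/m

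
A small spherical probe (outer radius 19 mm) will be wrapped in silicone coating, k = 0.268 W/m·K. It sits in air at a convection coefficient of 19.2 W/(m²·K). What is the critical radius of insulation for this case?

r_cr ≈ 27.9 mm

For a sphere r_cr = 2k/h = 2×0.268/19.2
r_cr = 27.9 mm; since the bare radius (19 mm) is below r_cr, adding a thin layer of insulation will *increase* heat loss.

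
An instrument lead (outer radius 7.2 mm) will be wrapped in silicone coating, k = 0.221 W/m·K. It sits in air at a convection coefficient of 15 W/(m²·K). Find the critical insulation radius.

For a cylinder r_cr = k/h = 0.221/15
r_cr = 14.7 mm; since the bare radius (7.2 mm) is below r_cr, adding a thin layer of insulation will *increase* heat loss.

r_cr ≈ 14.7 mm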